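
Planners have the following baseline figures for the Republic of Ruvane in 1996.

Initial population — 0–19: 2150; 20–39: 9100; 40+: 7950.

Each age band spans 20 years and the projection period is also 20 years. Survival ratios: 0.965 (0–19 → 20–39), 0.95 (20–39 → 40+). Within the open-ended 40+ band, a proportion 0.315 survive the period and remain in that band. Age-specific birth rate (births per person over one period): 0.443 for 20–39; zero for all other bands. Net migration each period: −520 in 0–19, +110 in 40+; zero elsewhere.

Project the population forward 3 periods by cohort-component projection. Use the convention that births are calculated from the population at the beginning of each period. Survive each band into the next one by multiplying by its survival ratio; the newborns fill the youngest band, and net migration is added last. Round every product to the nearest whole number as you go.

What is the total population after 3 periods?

6468

Let band 1 be 0–19 through band 3 = 40+.
Period 1.
Births: 9100 × 0.443 = 4031
Band 2: 2150 × 0.965 = 2075
Band 3: 9100 × 0.95 + 7950 × 0.315 = 8645 + 2504 = 11149
Net migration: Band 1 − 520 → 3511; Band 3 + 110 → 11259
Population now: 0–19=3511, 20–39=2075, 40+=11259
Period 2.
Births: 2075 × 0.443 = 919
Band 2: 3511 × 0.965 = 3388
Band 3: 2075 × 0.95 + 11259 × 0.315 = 1971 + 3547 = 5518
Net migration: Band 1 − 520 → 399; Band 3 + 110 → 5628
Population now: 0–19=399, 20–39=3388, 40+=5628
Period 3.
Births: 3388 × 0.443 = 1501
Band 2: 399 × 0.965 = 385
Band 3: 3388 × 0.95 + 5628 × 0.315 = 3219 + 1773 = 4992
Net migration: Band 1 − 520 → 981; Band 3 + 110 → 5102
Population now: 0–19=981, 20–39=385, 40+=5102
Total after period 3: 981 + 385 + 5102 = 6468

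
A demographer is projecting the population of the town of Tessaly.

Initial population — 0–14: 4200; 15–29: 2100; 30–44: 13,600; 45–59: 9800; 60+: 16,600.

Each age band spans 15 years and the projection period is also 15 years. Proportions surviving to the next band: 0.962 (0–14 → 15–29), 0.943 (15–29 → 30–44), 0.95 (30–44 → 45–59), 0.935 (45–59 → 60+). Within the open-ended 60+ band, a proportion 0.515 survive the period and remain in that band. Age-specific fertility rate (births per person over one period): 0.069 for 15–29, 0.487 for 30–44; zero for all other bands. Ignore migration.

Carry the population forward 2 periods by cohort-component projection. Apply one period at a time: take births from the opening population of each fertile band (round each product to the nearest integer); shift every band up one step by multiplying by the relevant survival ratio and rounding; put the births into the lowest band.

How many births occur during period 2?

1243

(Bands numbered youngest = 1 to oldest = 5.)
After projecting period 1:
Births: 2100 × 0.069 = 145  |  13600 × 0.487 = 6623 → total 6768
Band 2: 4200 × 0.962 = 4040
Band 3: 2100 × 0.943 = 1980
Band 4: 13600 × 0.95 = 12920
Band 5: 9800 × 0.935 + 16600 × 0.515 = 9163 + 8549 = 17712
→ [6768, 4040, 1980, 12920, 17712]
After projecting period 2:
Births: 4040 × 0.069 = 279  |  1980 × 0.487 = 964 → total 1243
Band 2: 6768 × 0.962 = 6511
Band 3: 4040 × 0.943 = 3810
Band 4: 1980 × 0.95 = 1881
Band 5: 12920 × 0.935 + 17712 × 0.515 = 12080 + 9122 = 21202
→ [1243, 6511, 3810, 1881, 21202]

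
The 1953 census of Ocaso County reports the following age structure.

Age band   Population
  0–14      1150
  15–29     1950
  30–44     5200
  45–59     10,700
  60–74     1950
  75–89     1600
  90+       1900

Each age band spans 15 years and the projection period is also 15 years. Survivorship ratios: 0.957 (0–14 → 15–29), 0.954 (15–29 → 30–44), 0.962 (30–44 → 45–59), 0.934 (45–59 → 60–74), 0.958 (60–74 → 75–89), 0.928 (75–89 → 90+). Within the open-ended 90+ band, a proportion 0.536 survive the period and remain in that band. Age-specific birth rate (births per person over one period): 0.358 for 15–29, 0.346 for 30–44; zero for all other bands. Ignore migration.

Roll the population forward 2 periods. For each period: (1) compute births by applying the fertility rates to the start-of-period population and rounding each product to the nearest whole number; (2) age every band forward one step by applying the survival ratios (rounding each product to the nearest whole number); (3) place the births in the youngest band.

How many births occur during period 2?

Let band 1 be 0–14 through band 7 = 90+.
Period 1:
Births: 1950 × 0.358 = 698, 5200 × 0.346 = 1799 → total 2497
Band 2: 1150 × 0.957 = 1101
Band 3: 1950 × 0.954 = 1860
Band 4: 5200 × 0.962 = 5002
Band 5: 10700 × 0.934 = 9994
Band 6: 1950 × 0.958 = 1868
Band 7: 1600 × 0.928 + 1900 × 0.536 = 1485 + 1018 = 2503
Population now: 0–14=2497, 15–29=1101, 30–44=1860, 45–59=5002, 60–74=9994, 75–89=1868, 90+=2503
Period 2:
Births: 1101 × 0.358 = 394, 1860 × 0.346 = 644 → total 1038
Band 2: 2497 × 0.957 = 2390
Band 3: 1101 × 0.954 = 1050
Band 4: 1860 × 0.962 = 1789
Band 5: 5002 × 0.934 = 4672
Band 6: 9994 × 0.958 = 9574
Band 7: 1868 × 0.928 + 2503 × 0.536 = 1734 + 1342 = 3076
Population now: 0–14=1038, 15–29=2390, 30–44=1050, 45–59=1789, 60–74=4672, 75–89=9574, 90+=3076

1038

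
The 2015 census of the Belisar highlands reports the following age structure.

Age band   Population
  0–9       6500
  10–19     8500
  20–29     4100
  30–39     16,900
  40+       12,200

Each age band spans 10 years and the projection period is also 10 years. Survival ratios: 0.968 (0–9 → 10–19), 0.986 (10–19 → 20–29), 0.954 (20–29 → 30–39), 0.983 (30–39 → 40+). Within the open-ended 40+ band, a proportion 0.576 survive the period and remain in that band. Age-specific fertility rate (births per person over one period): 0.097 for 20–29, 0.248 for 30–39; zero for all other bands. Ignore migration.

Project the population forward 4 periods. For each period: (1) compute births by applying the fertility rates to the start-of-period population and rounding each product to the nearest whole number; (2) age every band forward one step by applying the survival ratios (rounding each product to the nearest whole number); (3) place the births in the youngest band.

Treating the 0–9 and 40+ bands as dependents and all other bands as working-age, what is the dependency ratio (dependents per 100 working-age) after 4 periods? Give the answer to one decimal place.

215.1

Call the groups 1 to 5, youngest first.
— Period 1 —
Births: 4100 * 0.097 = 398 ; 16900 * 0.248 = 4191 — total 4589
Group 2: 6500 * 0.968 = 6292
Group 3: 8500 * 0.986 = 8381
Group 4: 4100 * 0.954 = 3911
Group 5: 16900 * 0.983 + 12200 * 0.576 = 16613 + 7027 = 23640
→ [4589, 6292, 8381, 3911, 23640]
— Period 2 —
Births: 8381 * 0.097 = 813 ; 3911 * 0.248 = 970 — total 1783
Group 2: 4589 * 0.968 = 4442
Group 3: 6292 * 0.986 = 6204
Group 4: 8381 * 0.954 = 7995
Group 5: 3911 * 0.983 + 23640 * 0.576 = 3845 + 13617 = 17462
→ [1783, 4442, 6204, 7995, 17462]
— Period 3 —
Births: 6204 * 0.097 = 602 ; 7995 * 0.248 = 1983 — total 2585
Group 2: 1783 * 0.968 = 1726
Group 3: 4442 * 0.986 = 4380
Group 4: 6204 * 0.954 = 5919
Group 5: 7995 * 0.983 + 17462 * 0.576 = 7859 + 10058 = 17917
→ [2585, 1726, 4380, 5919, 17917]
— Period 4 —
Births: 4380 * 0.097 = 425 ; 5919 * 0.248 = 1468 — total 1893
Group 2: 2585 * 0.968 = 2502
Group 3: 1726 * 0.986 = 1702
Group 4: 4380 * 0.954 = 4179
Group 5: 5919 * 0.983 + 17917 * 0.576 = 5818 + 10320 = 16138
→ [1893, 2502, 1702, 4179, 16138]
Dependents (band 0–9 + band 40+) = 1893 + 16138 = 18031; working-age = 8383; ratio = 18031/8383 × 100 = 215.1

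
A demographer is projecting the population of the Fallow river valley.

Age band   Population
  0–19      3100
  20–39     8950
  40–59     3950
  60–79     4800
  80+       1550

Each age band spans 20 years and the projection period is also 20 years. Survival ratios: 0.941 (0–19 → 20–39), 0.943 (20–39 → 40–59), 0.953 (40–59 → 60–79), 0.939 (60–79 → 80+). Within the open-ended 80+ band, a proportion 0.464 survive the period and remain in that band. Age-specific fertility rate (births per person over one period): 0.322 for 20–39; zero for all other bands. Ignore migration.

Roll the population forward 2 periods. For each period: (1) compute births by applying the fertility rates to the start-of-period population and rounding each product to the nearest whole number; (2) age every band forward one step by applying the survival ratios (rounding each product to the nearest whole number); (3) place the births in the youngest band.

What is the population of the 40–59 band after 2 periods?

2751

Numbering the bands 1..5 from youngest to oldest:
[period 1]
Births: 8950 × 0.322 = 2882
Band 2: 3100 × 0.941 = 2917
Band 3: 8950 × 0.943 = 8440
Band 4: 3950 × 0.953 = 3764
Band 5: 4800 × 0.939 + 1550 × 0.464 = 4507 + 719 = 5226
Giving 2882 / 2917 / 8440 / 3764 / 5226.
[period 2]
Births: 2917 × 0.322 = 939
Band 2: 2882 × 0.941 = 2712
Band 3: 2917 × 0.943 = 2751
Band 4: 8440 × 0.953 = 8043
Band 5: 3764 × 0.939 + 5226 × 0.464 = 3534 + 2425 = 5959
Giving 939 / 2712 / 2751 / 8043 / 5959.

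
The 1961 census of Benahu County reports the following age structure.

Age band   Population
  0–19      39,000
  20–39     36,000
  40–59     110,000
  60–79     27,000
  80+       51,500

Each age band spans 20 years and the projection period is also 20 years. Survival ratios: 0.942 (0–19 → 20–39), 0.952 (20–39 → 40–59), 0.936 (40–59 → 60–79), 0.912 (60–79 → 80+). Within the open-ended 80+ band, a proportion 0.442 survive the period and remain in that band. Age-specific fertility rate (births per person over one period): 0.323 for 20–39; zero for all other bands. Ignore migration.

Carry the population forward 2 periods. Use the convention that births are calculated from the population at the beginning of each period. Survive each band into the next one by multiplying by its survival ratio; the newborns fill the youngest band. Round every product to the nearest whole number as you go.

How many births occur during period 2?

11866

After projecting period 1:
Births: 36000 * 0.323 = 11628
20–39: 39000 * 0.942 = 36738
40–59: 36000 * 0.952 = 34272
60–79: 110000 * 0.936 = 102960
80+: 27000 * 0.912 + 51500 * 0.442 = 24624 + 22763 = 47387
End of period: [11628, 36738, 34272, 102960, 47387]
After projecting period 2:
Births: 36738 * 0.323 = 11866
20–39: 11628 * 0.942 = 10954
40–59: 36738 * 0.952 = 34975
60–79: 34272 * 0.936 = 32079
80+: 102960 * 0.912 + 47387 * 0.442 = 93900 + 20945 = 114845
End of period: [11866, 10954, 34975, 32079, 114845]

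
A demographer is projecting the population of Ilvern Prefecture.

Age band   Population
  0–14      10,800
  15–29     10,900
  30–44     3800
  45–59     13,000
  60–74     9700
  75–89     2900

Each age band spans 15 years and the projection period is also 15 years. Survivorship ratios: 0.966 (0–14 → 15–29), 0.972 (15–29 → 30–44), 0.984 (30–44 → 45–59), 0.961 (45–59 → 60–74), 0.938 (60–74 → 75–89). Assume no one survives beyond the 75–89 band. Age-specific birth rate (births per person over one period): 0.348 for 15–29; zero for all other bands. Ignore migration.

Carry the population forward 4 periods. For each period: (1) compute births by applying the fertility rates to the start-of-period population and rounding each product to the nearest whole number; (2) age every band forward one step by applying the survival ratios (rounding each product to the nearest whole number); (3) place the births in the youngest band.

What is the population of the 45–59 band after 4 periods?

3504

[period 1]
Births: 10900 × 0.348 = 3793
15–29: 10800 × 0.966 = 10433
30–44: 10900 × 0.972 = 10595
45–59: 3800 × 0.984 = 3739
60–74: 13000 × 0.961 = 12493
75–89: 9700 × 0.938 = 9099
End of period: [3793, 10433, 10595, 3739, 12493, 9099]
[period 2]
Births: 10433 × 0.348 = 3631
15–29: 3793 × 0.966 = 3664
30–44: 10433 × 0.972 = 10141
45–59: 10595 × 0.984 = 10425
60–74: 3739 × 0.961 = 3593
75–89: 12493 × 0.938 = 11718
End of period: [3631, 3664, 10141, 10425, 3593, 11718]
[period 3]
Births: 3664 × 0.348 = 1275
15–29: 3631 × 0.966 = 3508
30–44: 3664 × 0.972 = 3561
45–59: 10141 × 0.984 = 9979
60–74: 10425 × 0.961 = 10018
75–89: 3593 × 0.938 = 3370
End of period: [1275, 3508, 3561, 9979, 10018, 3370]
[period 4]
Births: 3508 × 0.348 = 1221
15–29: 1275 × 0.966 = 1232
30–44: 3508 × 0.972 = 3410
45–59: 3561 × 0.984 = 3504
60–74: 9979 × 0.961 = 9590
75–89: 10018 × 0.938 = 9397
End of period: [1221, 1232, 3410, 3504, 9590, 9397]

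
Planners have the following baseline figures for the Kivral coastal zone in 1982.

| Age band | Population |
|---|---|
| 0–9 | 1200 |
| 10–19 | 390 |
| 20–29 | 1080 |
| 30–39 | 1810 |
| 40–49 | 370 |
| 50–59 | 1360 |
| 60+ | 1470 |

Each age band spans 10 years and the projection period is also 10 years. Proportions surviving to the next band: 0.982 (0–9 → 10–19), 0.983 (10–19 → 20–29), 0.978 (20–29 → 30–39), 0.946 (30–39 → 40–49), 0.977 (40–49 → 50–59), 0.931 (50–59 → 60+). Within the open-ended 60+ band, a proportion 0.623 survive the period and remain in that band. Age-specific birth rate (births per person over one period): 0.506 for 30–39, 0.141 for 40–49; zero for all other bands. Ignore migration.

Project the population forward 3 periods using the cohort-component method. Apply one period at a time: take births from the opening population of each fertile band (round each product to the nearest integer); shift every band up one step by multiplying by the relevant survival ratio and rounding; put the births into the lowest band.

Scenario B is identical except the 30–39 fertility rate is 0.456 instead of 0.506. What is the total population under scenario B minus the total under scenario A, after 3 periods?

— Period 1 —
Births: 1810 × 0.506 = 916, 370 × 0.141 = 52 — total 968
10–19: 1200 × 0.982 = 1178
20–29: 390 × 0.983 = 383
30–39: 1080 × 0.978 = 1056
40–49: 1810 × 0.946 = 1712
50–59: 370 × 0.977 = 361
60+: 1360 × 0.931 + 1470 × 0.623 = 1266 + 916 = 2182
→ [968, 1178, 383, 1056, 1712, 361, 2182]
— Period 2 —
Births: 1056 × 0.506 = 534, 1712 × 0.141 = 241 — total 775
10–19: 968 × 0.982 = 951
20–29: 1178 × 0.983 = 1158
30–39: 383 × 0.978 = 375
40–49: 1056 × 0.946 = 999
50–59: 1712 × 0.977 = 1673
60+: 361 × 0.931 + 2182 × 0.623 = 336 + 1359 = 1695
→ [775, 951, 1158, 375, 999, 1673, 1695]
— Period 3 —
Births: 375 × 0.506 = 190, 999 × 0.141 = 141 — total 331
10–19: 775 × 0.982 = 761
20–29: 951 × 0.983 = 935
30–39: 1158 × 0.978 = 1133
40–49: 375 × 0.946 = 355
50–59: 999 × 0.977 = 976
60+: 1673 × 0.931 + 1695 × 0.623 = 1558 + 1056 = 2614
→ [331, 761, 935, 1133, 355, 976, 2614]
Scenario A total after 3 periods: 7105
Scenario B projection —
— Period 1 —
Births: 1810 × 0.456 = 825, 370 × 0.141 = 52 — total 877
10–19: 1200 × 0.982 = 1178
20–29: 390 × 0.983 = 383
30–39: 1080 × 0.978 = 1056
40–49: 1810 × 0.946 = 1712
50–59: 370 × 0.977 = 361
60+: 1360 × 0.931 + 1470 × 0.623 = 1266 + 916 = 2182
→ [877, 1178, 383, 1056, 1712, 361, 2182]
— Period 2 —
Births: 1056 × 0.456 = 482, 1712 × 0.141 = 241 — total 723
10–19: 877 × 0.982 = 861
20–29: 1178 × 0.983 = 1158
30–39: 383 × 0.978 = 375
40–49: 1056 × 0.946 = 999
50–59: 1712 × 0.977 = 1673
60+: 361 × 0.931 + 2182 × 0.623 = 336 + 1359 = 1695
→ [723, 861, 1158, 375, 999, 1673, 1695]
— Period 3 —
Births: 375 × 0.456 = 171, 999 × 0.141 = 141 — total 312
10–19: 723 × 0.982 = 710
20–29: 861 × 0.983 = 846
30–39: 1158 × 0.978 = 1133
40–49: 375 × 0.946 = 355
50–59: 999 × 0.977 = 976
60+: 1673 × 0.931 + 1695 × 0.623 = 1558 + 1056 = 2614
→ [312, 710, 846, 1133, 355, 976, 2614]
Scenario B total after 3 periods: 6946
Difference B − A = 6946 − 7105 = -159

-159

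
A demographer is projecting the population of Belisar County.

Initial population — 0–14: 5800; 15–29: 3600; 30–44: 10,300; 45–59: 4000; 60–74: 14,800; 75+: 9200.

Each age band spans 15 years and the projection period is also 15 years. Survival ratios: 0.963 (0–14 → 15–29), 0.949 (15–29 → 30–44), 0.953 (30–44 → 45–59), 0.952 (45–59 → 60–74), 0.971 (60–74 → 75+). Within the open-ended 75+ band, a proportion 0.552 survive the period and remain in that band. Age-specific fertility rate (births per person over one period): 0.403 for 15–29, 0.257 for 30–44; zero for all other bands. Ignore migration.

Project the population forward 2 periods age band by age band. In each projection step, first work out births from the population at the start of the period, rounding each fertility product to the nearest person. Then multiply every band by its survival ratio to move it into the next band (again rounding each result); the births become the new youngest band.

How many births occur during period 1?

4098

Call the bands 1 to 6, youngest first.
[period 1]
Births: 3600 × 0.403 = 1451 ; 10300 × 0.257 = 2647 ⇒ total 4098
Band 2: 5800 × 0.963 = 5585
Band 3: 3600 × 0.949 = 3416
Band 4: 10300 × 0.953 = 9816
Band 5: 4000 × 0.952 = 3808
Band 6: 14800 × 0.971 + 9200 × 0.552 = 14371 + 5078 = 19449
Population now: 0–14=4098, 15–29=5585, 30–44=3416, 45–59=9816, 60–74=3808, 75+=19449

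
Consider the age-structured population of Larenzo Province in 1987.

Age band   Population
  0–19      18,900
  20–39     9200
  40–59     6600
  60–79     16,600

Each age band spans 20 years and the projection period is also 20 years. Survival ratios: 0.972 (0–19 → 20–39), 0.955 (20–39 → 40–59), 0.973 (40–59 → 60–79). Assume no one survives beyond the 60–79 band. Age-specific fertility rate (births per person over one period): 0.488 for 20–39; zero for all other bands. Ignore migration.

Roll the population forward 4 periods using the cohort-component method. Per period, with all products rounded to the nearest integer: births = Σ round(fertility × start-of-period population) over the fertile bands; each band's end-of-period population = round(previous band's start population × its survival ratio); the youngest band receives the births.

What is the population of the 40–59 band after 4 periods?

8322

Period 1.
Births: 9200 × 0.488 = 4490
20–39: 18900 × 0.972 = 18371
40–59: 9200 × 0.955 = 8786
60–79: 6600 × 0.973 = 6422
Giving 4490 / 18371 / 8786 / 6422.
Period 2.
Births: 18371 × 0.488 = 8965
20–39: 4490 × 0.972 = 4364
40–59: 18371 × 0.955 = 17544
60–79: 8786 × 0.973 = 8549
Giving 8965 / 4364 / 17544 / 8549.
Period 3.
Births: 4364 × 0.488 = 2130
20–39: 8965 × 0.972 = 8714
40–59: 4364 × 0.955 = 4168
60–79: 17544 × 0.973 = 17070
Giving 2130 / 8714 / 4168 / 17070.
Period 4.
Births: 8714 × 0.488 = 4252
20–39: 2130 × 0.972 = 2070
40–59: 8714 × 0.955 = 8322
60–79: 4168 × 0.973 = 4055
Giving 4252 / 2070 / 8322 / 4055.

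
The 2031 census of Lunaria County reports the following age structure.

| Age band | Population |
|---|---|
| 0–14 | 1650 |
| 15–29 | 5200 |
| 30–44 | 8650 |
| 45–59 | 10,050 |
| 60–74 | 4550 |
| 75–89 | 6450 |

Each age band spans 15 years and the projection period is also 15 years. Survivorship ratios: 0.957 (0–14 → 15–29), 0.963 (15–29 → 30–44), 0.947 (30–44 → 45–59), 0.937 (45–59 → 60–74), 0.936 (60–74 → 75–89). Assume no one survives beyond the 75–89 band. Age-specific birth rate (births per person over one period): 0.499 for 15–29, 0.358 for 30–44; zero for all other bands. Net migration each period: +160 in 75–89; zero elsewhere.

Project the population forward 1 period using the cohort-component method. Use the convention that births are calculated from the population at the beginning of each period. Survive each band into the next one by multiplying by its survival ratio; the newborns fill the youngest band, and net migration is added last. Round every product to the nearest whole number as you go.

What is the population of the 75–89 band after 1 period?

Period 1:
Births: 5200 × 0.499 = 2595, 8650 × 0.358 = 3097 → 5692
15–29: 1650 × 0.957 = 1579
30–44: 5200 × 0.963 = 5008
45–59: 8650 × 0.947 = 8192
60–74: 10050 × 0.937 = 9417
75–89: 4550 × 0.936 = 4259
Net migration: 75–89 + 160 → 4419
→ [5692, 1579, 5008, 8192, 9417, 4419]

4419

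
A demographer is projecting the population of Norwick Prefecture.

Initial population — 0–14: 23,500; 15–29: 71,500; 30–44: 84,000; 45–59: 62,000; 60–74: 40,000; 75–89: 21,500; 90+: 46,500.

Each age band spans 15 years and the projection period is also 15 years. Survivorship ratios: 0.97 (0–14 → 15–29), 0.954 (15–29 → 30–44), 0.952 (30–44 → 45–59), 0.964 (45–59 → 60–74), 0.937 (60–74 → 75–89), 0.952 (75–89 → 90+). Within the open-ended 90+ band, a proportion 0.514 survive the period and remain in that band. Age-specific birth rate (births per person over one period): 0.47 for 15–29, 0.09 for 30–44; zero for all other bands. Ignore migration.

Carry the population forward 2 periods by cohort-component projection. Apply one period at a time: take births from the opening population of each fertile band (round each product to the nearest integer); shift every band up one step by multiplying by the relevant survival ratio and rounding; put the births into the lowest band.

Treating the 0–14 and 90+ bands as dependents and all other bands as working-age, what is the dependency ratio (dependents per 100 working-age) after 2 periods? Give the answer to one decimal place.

After projecting period 1:
Births: 71500 × 0.47 = 33605 ; 84000 × 0.09 = 7560 ⇒ total 41165
15–29: 23500 × 0.97 = 22795
30–44: 71500 × 0.954 = 68211
45–59: 84000 × 0.952 = 79968
60–74: 62000 × 0.964 = 59768
75–89: 40000 × 0.937 = 37480
90+: 21500 × 0.952 + 46500 × 0.514 = 20468 + 23901 = 44369
Population now: 0–14=41165, 15–29=22795, 30–44=68211, 45–59=79968, 60–74=59768, 75–89=37480, 90+=44369
After projecting period 2:
Births: 22795 × 0.47 = 10714 ; 68211 × 0.09 = 6139 ⇒ total 16853
15–29: 41165 × 0.97 = 39930
30–44: 22795 × 0.954 = 21746
45–59: 68211 × 0.952 = 64937
60–74: 79968 × 0.964 = 77089
75–89: 59768 × 0.937 = 56003
90+: 37480 × 0.952 + 44369 × 0.514 = 35681 + 22806 = 58487
Population now: 0–14=16853, 15–29=39930, 30–44=21746, 45–59=64937, 60–74=77089, 75–89=56003, 90+=58487
Dependents (band 0–14 + band 90+) = 16853 + 58487 = 75340; working-age = 259705; ratio = 75340/259705 × 100 = 29.0

29.0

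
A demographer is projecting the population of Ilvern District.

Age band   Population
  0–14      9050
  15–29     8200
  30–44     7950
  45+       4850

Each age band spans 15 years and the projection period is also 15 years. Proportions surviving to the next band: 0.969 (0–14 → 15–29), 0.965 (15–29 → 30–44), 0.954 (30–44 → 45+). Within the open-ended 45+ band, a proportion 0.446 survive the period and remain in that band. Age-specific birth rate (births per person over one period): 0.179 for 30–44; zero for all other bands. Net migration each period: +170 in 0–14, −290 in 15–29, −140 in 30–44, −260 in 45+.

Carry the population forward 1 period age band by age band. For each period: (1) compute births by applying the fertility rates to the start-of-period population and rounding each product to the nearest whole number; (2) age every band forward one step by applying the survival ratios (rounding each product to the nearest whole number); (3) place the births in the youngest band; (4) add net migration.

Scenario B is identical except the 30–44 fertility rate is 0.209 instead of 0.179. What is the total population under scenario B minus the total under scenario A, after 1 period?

239

Period 1:
Births: 7950 * 0.179 = 1423
15–29: 9050 * 0.969 = 8769
30–44: 8200 * 0.965 = 7913
45+: 7950 * 0.954 + 4850 * 0.446 = 7584 + 2163 = 9747
Net migration: 0–14 + 170 → 1593; 15–29 − 290 → 8479; 30–44 − 140 → 7773; 45+ − 260 → 9487
Population now: 0–14=1593, 15–29=8479, 30–44=7773, 45+=9487
Scenario A total after 1 period: 27332
Scenario B projection —
Period 1:
Births: 7950 * 0.209 = 1662
15–29: 9050 * 0.969 = 8769
30–44: 8200 * 0.965 = 7913
45+: 7950 * 0.954 + 4850 * 0.446 = 7584 + 2163 = 9747
Net migration: 0–14 + 170 → 1832; 15–29 − 290 → 8479; 30–44 − 140 → 7773; 45+ − 260 → 9487
Population now: 0–14=1832, 15–29=8479, 30–44=7773, 45+=9487
Scenario B total after 1 period: 27571
Difference B − A = 27571 − 27332 = 239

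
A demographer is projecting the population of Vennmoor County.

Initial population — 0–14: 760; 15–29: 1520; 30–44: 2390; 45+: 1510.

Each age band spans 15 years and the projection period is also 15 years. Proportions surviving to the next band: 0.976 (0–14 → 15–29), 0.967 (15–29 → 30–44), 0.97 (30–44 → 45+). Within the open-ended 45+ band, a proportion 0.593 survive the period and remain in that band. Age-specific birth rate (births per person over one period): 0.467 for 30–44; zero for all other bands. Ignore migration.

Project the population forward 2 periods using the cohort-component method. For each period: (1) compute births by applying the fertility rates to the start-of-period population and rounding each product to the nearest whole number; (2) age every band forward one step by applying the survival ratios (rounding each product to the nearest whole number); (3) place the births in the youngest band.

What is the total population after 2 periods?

5824

(Bands numbered youngest = 1 to oldest = 4.)
Period 1.
Births: 2390 × 0.467 = 1116
Band 2: 760 × 0.976 = 742
Band 3: 1520 × 0.967 = 1470
Band 4: 2390 × 0.97 + 1510 × 0.593 = 2318 + 895 = 3213
Giving 1116 / 742 / 1470 / 3213.
Period 2.
Births: 1470 × 0.467 = 686
Band 2: 1116 × 0.976 = 1089
Band 3: 742 × 0.967 = 718
Band 4: 1470 × 0.97 + 3213 × 0.593 = 1426 + 1905 = 3331
Giving 686 / 1089 / 718 / 3331.
Total after period 2: 686 + 1089 + 718 + 3331 = 5824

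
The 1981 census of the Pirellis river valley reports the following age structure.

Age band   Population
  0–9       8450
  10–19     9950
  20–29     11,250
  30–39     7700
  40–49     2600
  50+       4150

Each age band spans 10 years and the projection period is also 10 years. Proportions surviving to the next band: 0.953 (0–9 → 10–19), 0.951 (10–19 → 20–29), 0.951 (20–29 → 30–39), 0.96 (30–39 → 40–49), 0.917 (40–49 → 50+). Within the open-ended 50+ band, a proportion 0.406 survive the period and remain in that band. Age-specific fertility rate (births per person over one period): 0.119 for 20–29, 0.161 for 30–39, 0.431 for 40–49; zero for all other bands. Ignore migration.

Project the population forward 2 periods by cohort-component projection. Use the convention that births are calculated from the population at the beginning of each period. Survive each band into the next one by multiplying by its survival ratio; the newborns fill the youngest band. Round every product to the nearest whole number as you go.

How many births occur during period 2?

6035

Period 1.
Births: 11250 × 0.119 = 1339 ; 7700 × 0.161 = 1240 ; 2600 × 0.431 = 1121 → 3700
10–19: 8450 × 0.953 = 8053
20–29: 9950 × 0.951 = 9462
30–39: 11250 × 0.951 = 10699
40–49: 7700 × 0.96 = 7392
50+: 2600 × 0.917 + 4150 × 0.406 = 2384 + 1685 = 4069
End of period: [3700, 8053, 9462, 10699, 7392, 4069]
Period 2.
Births: 9462 × 0.119 = 1126 ; 10699 × 0.161 = 1723 ; 7392 × 0.431 = 3186 → 6035
10–19: 3700 × 0.953 = 3526
20–29: 8053 × 0.951 = 7658
30–39: 9462 × 0.951 = 8998
40–49: 10699 × 0.96 = 10271
50+: 7392 × 0.917 + 4069 × 0.406 = 6778 + 1652 = 8430
End of period: [6035, 3526, 7658, 8998, 10271, 8430]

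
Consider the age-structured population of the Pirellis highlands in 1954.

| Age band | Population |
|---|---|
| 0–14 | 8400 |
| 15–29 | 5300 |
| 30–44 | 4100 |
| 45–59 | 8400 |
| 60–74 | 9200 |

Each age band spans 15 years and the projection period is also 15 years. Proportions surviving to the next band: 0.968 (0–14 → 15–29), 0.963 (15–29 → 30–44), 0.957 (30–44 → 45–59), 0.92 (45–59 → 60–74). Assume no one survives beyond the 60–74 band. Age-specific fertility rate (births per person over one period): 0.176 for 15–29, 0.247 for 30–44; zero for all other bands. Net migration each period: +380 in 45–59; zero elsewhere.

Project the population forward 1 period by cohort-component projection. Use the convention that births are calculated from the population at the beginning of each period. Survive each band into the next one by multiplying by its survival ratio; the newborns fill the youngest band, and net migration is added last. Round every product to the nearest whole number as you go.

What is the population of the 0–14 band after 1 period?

1946

Call the bands 1 to 5, youngest first.
— Period 1 —
Births: 5300 * 0.176 = 933  |  4100 * 0.247 = 1013 ⇒ total 1946
Band 2: 8400 * 0.968 = 8131
Band 3: 5300 * 0.963 = 5104
Band 4: 4100 * 0.957 = 3924
Band 5: 8400 * 0.92 = 7728
Net migration: Band 4 + 380 → 4304
Giving 1946 / 8131 / 5104 / 4304 / 7728.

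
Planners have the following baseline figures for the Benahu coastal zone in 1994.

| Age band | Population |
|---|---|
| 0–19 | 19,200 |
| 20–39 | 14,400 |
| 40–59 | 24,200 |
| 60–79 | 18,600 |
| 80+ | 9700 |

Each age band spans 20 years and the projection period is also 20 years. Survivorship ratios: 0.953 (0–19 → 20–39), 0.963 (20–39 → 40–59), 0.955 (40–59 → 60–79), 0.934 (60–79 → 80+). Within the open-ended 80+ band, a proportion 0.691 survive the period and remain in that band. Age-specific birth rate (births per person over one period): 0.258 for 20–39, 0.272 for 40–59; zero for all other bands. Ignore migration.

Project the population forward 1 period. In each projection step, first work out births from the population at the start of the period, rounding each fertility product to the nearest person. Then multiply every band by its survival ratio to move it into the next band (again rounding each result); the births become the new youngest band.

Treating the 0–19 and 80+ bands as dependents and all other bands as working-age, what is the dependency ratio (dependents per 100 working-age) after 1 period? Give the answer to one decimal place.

62.2

Period 1.
Births: 14400 × 0.258 = 3715  |  24200 × 0.272 = 6582 ⇒ total 10297
20–39: 19200 × 0.953 = 18298
40–59: 14400 × 0.963 = 13867
60–79: 24200 × 0.955 = 23111
80+: 18600 × 0.934 + 9700 × 0.691 = 17372 + 6703 = 24075
End of period: [10297, 18298, 13867, 23111, 24075]
Dependents (band 0–19 + band 80+) = 10297 + 24075 = 34372; working-age = 55276; ratio = 34372/55276 × 100 = 62.2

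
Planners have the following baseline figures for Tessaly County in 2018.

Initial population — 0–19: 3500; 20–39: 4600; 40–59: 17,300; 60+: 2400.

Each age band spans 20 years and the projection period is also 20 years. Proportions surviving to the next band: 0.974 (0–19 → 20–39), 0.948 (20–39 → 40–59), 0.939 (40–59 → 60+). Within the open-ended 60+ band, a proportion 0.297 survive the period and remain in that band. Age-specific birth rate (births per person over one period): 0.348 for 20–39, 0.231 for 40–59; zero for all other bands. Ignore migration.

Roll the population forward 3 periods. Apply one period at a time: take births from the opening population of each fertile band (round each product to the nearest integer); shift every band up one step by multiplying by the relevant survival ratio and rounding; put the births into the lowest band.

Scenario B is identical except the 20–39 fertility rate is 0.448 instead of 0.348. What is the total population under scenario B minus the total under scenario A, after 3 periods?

Call the groups 1 to 4, youngest first.
After projecting period 1:
Births: 4600 * 0.348 = 1601 ; 17300 * 0.231 = 3996 — total 5597
Group 2: 3500 * 0.974 = 3409
Group 3: 4600 * 0.948 = 4361
Group 4: 17300 * 0.939 + 2400 * 0.297 = 16245 + 713 = 16958
→ [5597, 3409, 4361, 16958]
After projecting period 2:
Births: 3409 * 0.348 = 1186 ; 4361 * 0.231 = 1007 — total 2193
Group 2: 5597 * 0.974 = 5451
Group 3: 3409 * 0.948 = 3232
Group 4: 4361 * 0.939 + 16958 * 0.297 = 4095 + 5037 = 9132
→ [2193, 5451, 3232, 9132]
After projecting period 3:
Births: 5451 * 0.348 = 1897 ; 3232 * 0.231 = 747 — total 2644
Group 2: 2193 * 0.974 = 2136
Group 3: 5451 * 0.948 = 5168
Group 4: 3232 * 0.939 + 9132 * 0.297 = 3035 + 2712 = 5747
→ [2644, 2136, 5168, 5747]
Scenario A total after 3 periods: 15695
Scenario B projection —
After projecting period 1:
Births: 4600 * 0.448 = 2061 ; 17300 * 0.231 = 3996 — total 6057
Group 2: 3500 * 0.974 = 3409
Group 3: 4600 * 0.948 = 4361
Group 4: 17300 * 0.939 + 2400 * 0.297 = 16245 + 713 = 16958
→ [6057, 3409, 4361, 16958]
After projecting period 2:
Births: 3409 * 0.448 = 1527 ; 4361 * 0.231 = 1007 — total 2534
Group 2: 6057 * 0.974 = 5900
Group 3: 3409 * 0.948 = 3232
Group 4: 4361 * 0.939 + 16958 * 0.297 = 4095 + 5037 = 9132
→ [2534, 5900, 3232, 9132]
After projecting period 3:
Births: 5900 * 0.448 = 2643 ; 3232 * 0.231 = 747 — total 3390
Group 2: 2534 * 0.974 = 2468
Group 3: 5900 * 0.948 = 5593
Group 4: 3232 * 0.939 + 9132 * 0.297 = 3035 + 2712 = 5747
→ [3390, 2468, 5593, 5747]
Scenario B total after 3 periods: 17198
Difference B − A = 17198 − 15695 = 1503

1503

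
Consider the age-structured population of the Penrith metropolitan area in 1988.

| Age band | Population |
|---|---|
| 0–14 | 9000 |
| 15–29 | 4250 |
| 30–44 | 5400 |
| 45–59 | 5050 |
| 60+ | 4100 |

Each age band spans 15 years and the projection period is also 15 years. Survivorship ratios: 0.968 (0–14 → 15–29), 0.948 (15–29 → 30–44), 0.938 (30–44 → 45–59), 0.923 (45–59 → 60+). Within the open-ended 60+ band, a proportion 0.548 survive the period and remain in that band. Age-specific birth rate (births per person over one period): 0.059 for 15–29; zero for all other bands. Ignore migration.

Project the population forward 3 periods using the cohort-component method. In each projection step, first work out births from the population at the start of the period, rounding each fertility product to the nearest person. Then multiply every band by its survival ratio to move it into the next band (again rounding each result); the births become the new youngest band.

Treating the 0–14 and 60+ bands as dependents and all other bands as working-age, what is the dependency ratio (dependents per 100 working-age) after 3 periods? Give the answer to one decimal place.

96.0

Numbering the groups 1..5 from youngest to oldest:
Period 1:
Births: 4250 * 0.059 = 251
Group 2: 9000 * 0.968 = 8712
Group 3: 4250 * 0.948 = 4029
Group 4: 5400 * 0.938 = 5065
Group 5: 5050 * 0.923 + 4100 * 0.548 = 4661 + 2247 = 6908
→ [251, 8712, 4029, 5065, 6908]
Period 2:
Births: 8712 * 0.059 = 514
Group 2: 251 * 0.968 = 243
Group 3: 8712 * 0.948 = 8259
Group 4: 4029 * 0.938 = 3779
Group 5: 5065 * 0.923 + 6908 * 0.548 = 4675 + 3786 = 8461
→ [514, 243, 8259, 3779, 8461]
Period 3:
Births: 243 * 0.059 = 14
Group 2: 514 * 0.968 = 498
Group 3: 243 * 0.948 = 230
Group 4: 8259 * 0.938 = 7747
Group 5: 3779 * 0.923 + 8461 * 0.548 = 3488 + 4637 = 8125
→ [14, 498, 230, 7747, 8125]
Dependents (band 0–14 + band 60+) = 14 + 8125 = 8139; working-age = 8475; ratio = 8139/8475 × 100 = 96.0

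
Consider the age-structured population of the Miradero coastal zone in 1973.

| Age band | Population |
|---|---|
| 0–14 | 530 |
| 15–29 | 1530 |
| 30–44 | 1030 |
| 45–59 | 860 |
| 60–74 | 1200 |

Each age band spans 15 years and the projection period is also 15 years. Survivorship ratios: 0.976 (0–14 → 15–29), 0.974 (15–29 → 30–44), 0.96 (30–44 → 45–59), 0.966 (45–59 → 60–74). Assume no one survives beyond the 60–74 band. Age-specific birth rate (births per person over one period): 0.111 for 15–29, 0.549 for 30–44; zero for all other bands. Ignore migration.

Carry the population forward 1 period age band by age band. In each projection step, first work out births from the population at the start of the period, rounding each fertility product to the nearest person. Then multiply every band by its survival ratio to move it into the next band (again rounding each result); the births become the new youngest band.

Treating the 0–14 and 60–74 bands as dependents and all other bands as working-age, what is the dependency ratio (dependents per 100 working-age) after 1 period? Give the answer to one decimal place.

52.3

Period 1:
Births: 1530 × 0.111 = 170  |  1030 × 0.549 = 565 ⇒ total 735
15–29: 530 × 0.976 = 517
30–44: 1530 × 0.974 = 1490
45–59: 1030 × 0.96 = 989
60–74: 860 × 0.966 = 831
Giving 735 / 517 / 1490 / 989 / 831.
Dependents (band 0–14 + band 60–74) = 735 + 831 = 1566; working-age = 2996; ratio = 1566/2996 × 100 = 52.3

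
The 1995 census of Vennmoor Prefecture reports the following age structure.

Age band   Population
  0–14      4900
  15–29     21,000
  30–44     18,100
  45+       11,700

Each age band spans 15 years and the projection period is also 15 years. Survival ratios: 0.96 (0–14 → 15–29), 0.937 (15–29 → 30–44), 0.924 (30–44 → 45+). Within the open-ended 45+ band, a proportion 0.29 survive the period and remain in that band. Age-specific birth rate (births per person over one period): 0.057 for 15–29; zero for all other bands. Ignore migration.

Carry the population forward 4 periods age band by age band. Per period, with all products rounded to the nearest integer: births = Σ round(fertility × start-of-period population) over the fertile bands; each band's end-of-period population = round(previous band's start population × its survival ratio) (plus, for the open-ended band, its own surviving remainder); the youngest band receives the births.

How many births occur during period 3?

After projecting period 1:
Births: 21000 × 0.057 = 1197
15–29: 4900 × 0.96 = 4704
30–44: 21000 × 0.937 = 19677
45+: 18100 × 0.924 + 11700 × 0.29 = 16724 + 3393 = 20117
→ [1197, 4704, 19677, 20117]
After projecting period 2:
Births: 4704 × 0.057 = 268
15–29: 1197 × 0.96 = 1149
30–44: 4704 × 0.937 = 4408
45+: 19677 × 0.924 + 20117 × 0.29 = 18182 + 5834 = 24016
→ [268, 1149, 4408, 24016]
After projecting period 3:
Births: 1149 × 0.057 = 65
15–29: 268 × 0.96 = 257
30–44: 1149 × 0.937 = 1077
45+: 4408 × 0.924 + 24016 × 0.29 = 4073 + 6965 = 11038
→ [65, 257, 1077, 11038]

65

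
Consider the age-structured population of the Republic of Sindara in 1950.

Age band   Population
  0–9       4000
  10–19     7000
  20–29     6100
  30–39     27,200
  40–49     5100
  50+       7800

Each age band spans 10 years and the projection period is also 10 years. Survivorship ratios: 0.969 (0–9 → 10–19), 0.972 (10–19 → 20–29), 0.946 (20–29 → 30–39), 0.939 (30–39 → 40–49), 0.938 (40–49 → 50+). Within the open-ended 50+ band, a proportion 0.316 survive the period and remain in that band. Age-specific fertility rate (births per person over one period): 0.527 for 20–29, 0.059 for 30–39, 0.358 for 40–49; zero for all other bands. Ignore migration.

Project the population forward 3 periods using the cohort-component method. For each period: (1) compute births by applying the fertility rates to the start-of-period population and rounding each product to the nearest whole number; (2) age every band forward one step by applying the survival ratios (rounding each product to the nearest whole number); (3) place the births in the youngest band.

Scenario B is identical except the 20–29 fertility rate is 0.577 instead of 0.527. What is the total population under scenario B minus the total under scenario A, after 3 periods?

Let group 1 be 0–9 through group 6 = 50+.
[period 1]
Births: 6100 × 0.527 = 3215  |  27200 × 0.059 = 1605  |  5100 × 0.358 = 1826 → total 6646
Group 2: 4000 × 0.969 = 3876
Group 3: 7000 × 0.972 = 6804
Group 4: 6100 × 0.946 = 5771
Group 5: 27200 × 0.939 = 25541
Group 6: 5100 × 0.938 + 7800 × 0.316 = 4784 + 2465 = 7249
End of period: [6646, 3876, 6804, 5771, 25541, 7249]
[period 2]
Births: 6804 × 0.527 = 3586  |  5771 × 0.059 = 340  |  25541 × 0.358 = 9144 → total 13070
Group 2: 6646 × 0.969 = 6440
Group 3: 3876 × 0.972 = 3767
Group 4: 6804 × 0.946 = 6437
Group 5: 5771 × 0.939 = 5419
Group 6: 25541 × 0.938 + 7249 × 0.316 = 23957 + 2291 = 26248
End of period: [13070, 6440, 3767, 6437, 5419, 26248]
[period 3]
Births: 3767 × 0.527 = 1985  |  6437 × 0.059 = 380  |  5419 × 0.358 = 1940 → total 4305
Group 2: 13070 × 0.969 = 12665
Group 3: 6440 × 0.972 = 6260
Group 4: 3767 × 0.946 = 3564
Group 5: 6437 × 0.939 = 6044
Group 6: 5419 × 0.938 + 26248 × 0.316 = 5083 + 8294 = 13377
End of period: [4305, 12665, 6260, 3564, 6044, 13377]
Scenario A total after 3 periods: 46215
Scenario B projection —
[period 1]
Births: 6100 × 0.577 = 3520  |  27200 × 0.059 = 1605  |  5100 × 0.358 = 1826 → total 6951
Group 2: 4000 × 0.969 = 3876
Group 3: 7000 × 0.972 = 6804
Group 4: 6100 × 0.946 = 5771
Group 5: 27200 × 0.939 = 25541
Group 6: 5100 × 0.938 + 7800 × 0.316 = 4784 + 2465 = 7249
End of period: [6951, 3876, 6804, 5771, 25541, 7249]
[period 2]
Births: 6804 × 0.577 = 3926  |  5771 × 0.059 = 340  |  25541 × 0.358 = 9144 → total 13410
Group 2: 6951 × 0.969 = 6736
Group 3: 3876 × 0.972 = 3767
Group 4: 6804 × 0.946 = 6437
Group 5: 5771 × 0.939 = 5419
Group 6: 25541 × 0.938 + 7249 × 0.316 = 23957 + 2291 = 26248
End of period: [13410, 6736, 3767, 6437, 5419, 26248]
[period 3]
Births: 3767 × 0.577 = 2174  |  6437 × 0.059 = 380  |  5419 × 0.358 = 1940 → total 4494
Group 2: 13410 × 0.969 = 12994
Group 3: 6736 × 0.972 = 6547
Group 4: 3767 × 0.946 = 3564
Group 5: 6437 × 0.939 = 6044
Group 6: 5419 × 0.938 + 26248 × 0.316 = 5083 + 8294 = 13377
End of period: [4494, 12994, 6547, 3564, 6044, 13377]
Scenario B total after 3 periods: 47020
Difference B − A = 47020 − 46215 = 805

805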